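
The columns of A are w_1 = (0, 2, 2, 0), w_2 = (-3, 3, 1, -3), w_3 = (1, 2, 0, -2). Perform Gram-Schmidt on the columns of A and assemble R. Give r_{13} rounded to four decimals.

e_1 = w_1/‖w_1‖ = (0, 2, 2, 0)/2.8284 = (0.0000, 0.7071, 0.7071, 0.0000).
r_{13} = e_1·w_3 = 1.4142.

r_{13} = 1.4142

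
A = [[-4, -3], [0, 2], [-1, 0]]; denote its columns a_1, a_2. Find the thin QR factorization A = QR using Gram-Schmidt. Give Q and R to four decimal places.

Q = [[-0.9701, -0.0829], [0.0000, 0.9397], [-0.2425, 0.3317]], R = [[4.1231, 2.9104], [0.0000, 2.1282]]

a_1 = (-4, 0, -1); ‖a_1‖ = 4.1231, so e_1 = (-0.9701, 0.0000, -0.2425).
e_1·a_2 = (-0.9701)·(-3) + 0.0000·2 + (-0.2425)·0 = 2.9104.
u_2 = a_2 − 2.9104·e_1 = (-0.1765, 2.0000, 0.7059).
‖u_2‖ = 2.1282, so e_2 = (-0.0829, 0.9397, 0.3317).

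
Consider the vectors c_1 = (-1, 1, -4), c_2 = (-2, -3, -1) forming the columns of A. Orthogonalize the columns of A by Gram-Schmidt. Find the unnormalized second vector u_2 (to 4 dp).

u_2 = (-1.8333, -3.1667, -0.3333)

q_1 = c_1/‖c_1‖ = (-1, 1, -4)/4.2426 = (-0.2357, 0.2357, -0.9428).
r_{12} = q_1·c_2 = 0.7071.
u_2 = c_2 − 0.7071·q_1 = (-1.8333, -3.1667, -0.3333).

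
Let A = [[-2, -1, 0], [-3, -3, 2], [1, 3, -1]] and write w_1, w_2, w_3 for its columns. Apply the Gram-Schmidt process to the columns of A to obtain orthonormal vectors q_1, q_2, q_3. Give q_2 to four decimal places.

q_1 = w_1/‖w_1‖ = (-2, -3, 1)/3.7417 = (-0.5345, -0.8018, 0.2673).
r_{12} = q_1·w_2 = 3.7417.
u_2 = w_2 − 3.7417·q_1 = (1.0000, 0.0000, 2.0000).
‖u_2‖ = 2.2361, so q_2 = (0.4472, 0.0000, 0.8944).

q_2 = (0.4472, 0.0000, 0.8944)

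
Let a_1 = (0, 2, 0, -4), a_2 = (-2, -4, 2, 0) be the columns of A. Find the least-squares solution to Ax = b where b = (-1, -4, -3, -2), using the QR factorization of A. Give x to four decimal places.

q_1 = a_1/‖a_1‖ = (0, 2, 0, -4)/4.4721 = (0.0000, 0.4472, 0.0000, -0.8944).
r_{12} = q_1·a_2 = -1.7889.
u_2 = a_2 + 1.7889·q_1 = (-2.0000, -3.2000, 2.0000, -1.6000).
‖u_2‖ = 4.5607, so q_2 = (-0.4385, -0.7016, 0.4385, -0.3508).
Qᵀb = (0.0000, 2.6312).
Back-substitute: x_2 = 2.6312/4.5607 = 0.5769.
x_1 = (0.0000 + 1.7889·0.5769)/4.4721 = 0.2308.

x = (0.2308, 0.5769)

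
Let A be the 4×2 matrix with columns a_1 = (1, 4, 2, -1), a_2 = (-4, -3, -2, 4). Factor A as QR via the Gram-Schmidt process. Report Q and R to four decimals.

Q = [[0.2132, -0.6706], [0.8528, 0.3143], [0.4264, 0.0419], [-0.2132, 0.6706]], R = [[4.6904, -5.1168], [0.0000, 4.3380]]

e_1 = a_1/‖a_1‖ = (1, 4, 2, -1)/4.6904 = (0.2132, 0.8528, 0.4264, -0.2132).
r_{12} = e_1·a_2 = -5.1168.
u_2 = a_2 + 5.1168·e_1 = (-2.9091, 1.3636, 0.1818, 2.9091).
‖u_2‖ = 4.3380, so e_2 = (-0.6706, 0.3143, 0.0419, 0.6706).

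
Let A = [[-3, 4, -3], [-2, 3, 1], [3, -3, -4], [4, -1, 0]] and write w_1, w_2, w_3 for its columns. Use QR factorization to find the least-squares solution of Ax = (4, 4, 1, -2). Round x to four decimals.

q_1 = w_1/‖w_1‖ = (-3, -2, 3, 4)/6.1644 = (-0.4867, -0.3244, 0.4867, 0.6489).
r_{12} = q_1·w_2 = -5.0289.
u_2 = w_2 + 5.0289·q_1 = (1.5526, 1.3684, -0.5526, 2.2632).
‖u_2‖ = 3.1162, so q_2 = (0.4982, 0.4391, -0.1773, 0.7263).
r_{13} = q_1·w_3 = -0.8111; r_{23} = q_2·w_3 = -0.3462.
u_3 = w_3 + 0.8111·q_1 + 0.3462·q_2 = (-3.2222, 0.8889, -3.6667, 0.7778).
‖u_3‖ = 5.0222, so q_3 = (-0.6416, 0.1770, -0.7301, 0.1549).
Qᵀb = (-4.0555, 2.1197, -2.8983).
Back-substitute: x_3 = -2.8983/5.0222 = -0.5771.
x_2 = (2.1197 + 0.3462·(-0.5771))/3.1162 = 0.6161.
x_1 = (-4.0555 + 5.0289·0.6161 + 0.8111·(-0.5771))/6.1644 = -0.2312.

x = (-0.2312, 0.6161, -0.5771)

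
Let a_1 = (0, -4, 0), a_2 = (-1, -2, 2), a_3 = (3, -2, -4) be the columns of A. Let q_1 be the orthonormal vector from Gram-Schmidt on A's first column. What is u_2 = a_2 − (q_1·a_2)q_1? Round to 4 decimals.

u_2 = (-1.0000, 0.0000, 2.0000)

a_1 = (0, -4, 0); ‖a_1‖ = 4.0000, so q_1 = (0.0000, -1.0000, 0.0000).
q_1·a_2 = 0.0000·(-1) + (-1.0000)·(-2) + 0.0000·2 = 2.0000.
u_2 = a_2 − 2.0000·q_1 = (-1.0000, 0.0000, 2.0000).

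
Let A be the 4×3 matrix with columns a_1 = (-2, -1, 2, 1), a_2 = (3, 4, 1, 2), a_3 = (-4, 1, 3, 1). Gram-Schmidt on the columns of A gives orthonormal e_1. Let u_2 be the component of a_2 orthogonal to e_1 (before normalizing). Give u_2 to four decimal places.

u_2 = (1.8000, 3.4000, 2.2000, 2.6000)

a_1 = (-2, -1, 2, 1); ‖a_1‖ = 3.1623, so e_1 = (-0.6325, -0.3162, 0.6325, 0.3162).
e_1·a_2 = (-0.6325)·3 + (-0.3162)·4 + 0.6325·1 + 0.3162·2 = -1.8974.
u_2 = a_2 + 1.8974·e_1 = (1.8000, 3.4000, 2.2000, 2.6000).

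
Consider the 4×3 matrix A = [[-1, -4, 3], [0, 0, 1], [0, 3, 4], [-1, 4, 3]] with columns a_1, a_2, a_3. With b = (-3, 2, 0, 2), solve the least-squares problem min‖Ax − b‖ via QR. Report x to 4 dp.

q_1 = a_1/‖a_1‖ = (-1, 0, 0, -1)/1.4142 = (-0.7071, 0.0000, 0.0000, -0.7071).
r_{12} = q_1·a_2 = 0.0000.
u_2 = a_2 + 0.0000·q_1 = (-4.0000, 0.0000, 3.0000, 4.0000).
‖u_2‖ = 6.4031, so q_2 = (-0.6247, 0.0000, 0.4685, 0.6247).
r_{13} = q_1·a_3 = -4.2426; r_{23} = q_2·a_3 = 1.8741.
u_3 = a_3 + 4.2426·q_1 − 1.8741·q_2 = (1.1707, 1.0000, 3.1220, -1.1707).
‖u_3‖ = 3.6726, so q_3 = (0.3188, 0.2723, 0.8501, -0.3188).
Qᵀb = (0.7071, 3.1235, -1.0493).
Back-substitute: x_3 = -1.0493/3.6726 = -0.2857.
x_2 = (3.1235 − 1.8741·(-0.2857))/6.4031 = 0.5714.
x_1 = (0.7071 + 0.0000·0.5714 + 4.2426·(-0.2857))/1.4142 = -0.3571.

x = (-0.3571, 0.5714, -0.2857)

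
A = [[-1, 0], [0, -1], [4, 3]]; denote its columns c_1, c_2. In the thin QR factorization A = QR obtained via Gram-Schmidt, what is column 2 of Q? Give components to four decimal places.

e_2 = (0.5708, -0.8086, 0.1427)

c_1 = (-1, 0, 4); ‖c_1‖ = 4.1231, so e_1 = (-0.2425, 0.0000, 0.9701).
e_1·c_2 = (-0.2425)·0 + 0.0000·(-1) + 0.9701·3 = 2.9104.
u_2 = c_2 − 2.9104·e_1 = (0.7059, -1.0000, 0.1765).
‖u_2‖ = 1.2367, so e_2 = (0.5708, -0.8086, 0.1427).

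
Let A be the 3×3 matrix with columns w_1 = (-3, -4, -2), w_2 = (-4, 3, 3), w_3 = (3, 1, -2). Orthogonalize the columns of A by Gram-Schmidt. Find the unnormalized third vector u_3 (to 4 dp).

q_1 = w_1/‖w_1‖ = (-3, -4, -2)/5.3852 = (-0.5571, -0.7428, -0.3714).
r_{12} = q_1·w_2 = -1.1142.
u_2 = w_2 + 1.1142·q_1 = (-4.6207, 2.1724, 2.5862).
‖u_2‖ = 5.7235, so q_2 = (-0.8073, 0.3796, 0.4519).
r_{13} = q_1·w_3 = -1.6713; r_{23} = q_2·w_3 = -2.9461.
u_3 = w_3 + 1.6713·q_1 + 2.9461·q_2 = (-0.3095, 0.8768, -1.2895).

u_3 = (-0.3095, 0.8768, -1.2895)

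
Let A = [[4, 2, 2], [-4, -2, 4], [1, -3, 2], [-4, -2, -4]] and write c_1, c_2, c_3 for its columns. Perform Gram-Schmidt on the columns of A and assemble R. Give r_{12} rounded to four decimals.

c_1 = (4, -4, 1, -4); ‖c_1‖ = 7.0000, so e_1 = (0.5714, -0.5714, 0.1429, -0.5714).
r_{12} = e_1·c_2 = 3.0000.

r_{12} = 3.0000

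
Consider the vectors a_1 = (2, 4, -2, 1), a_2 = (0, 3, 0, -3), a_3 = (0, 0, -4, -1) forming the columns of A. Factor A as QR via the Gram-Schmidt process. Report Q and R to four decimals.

Q = [[0.4000, -0.1874, -0.1384], [0.8000, 0.4061, -0.3020], [-0.4000, 0.1874, -0.8935], [0.2000, -0.8746, -0.3020]], R = [[5.0000, 1.8000, 1.4000], [0.0000, 3.8419, 0.1249], [0.0000, 0.0000, 3.8761]]

e_1 = a_1/‖a_1‖ = (2, 4, -2, 1)/5.0000 = (0.4000, 0.8000, -0.4000, 0.2000).
r_{12} = e_1·a_2 = 1.8000.
u_2 = a_2 − 1.8000·e_1 = (-0.7200, 1.5600, 0.7200, -3.3600).
‖u_2‖ = 3.8419, so e_2 = (-0.1874, 0.4061, 0.1874, -0.8746).
r_{13} = e_1·a_3 = 1.4000; r_{23} = e_2·a_3 = 0.1249.
u_3 = a_3 − 1.4000·e_1 − 0.1249·e_2 = (-0.5366, -1.1707, -3.4634, -1.1707).
‖u_3‖ = 3.8761, so e_3 = (-0.1384, -0.3020, -0.8935, -0.3020).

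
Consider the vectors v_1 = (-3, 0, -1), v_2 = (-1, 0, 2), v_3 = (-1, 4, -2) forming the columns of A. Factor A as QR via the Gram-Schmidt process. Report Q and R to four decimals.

Q = [[-0.9487, -0.3162, 0.0000], [0.0000, 0.0000, 1.0000], [-0.3162, 0.9487, 0.0000]], R = [[3.1623, 0.3162, 1.5811], [0.0000, 2.2136, -1.5811], [0.0000, 0.0000, 4.0000]]

q_1 = v_1/‖v_1‖ = (-3, 0, -1)/3.1623 = (-0.9487, 0.0000, -0.3162).
r_{12} = q_1·v_2 = 0.3162.
u_2 = v_2 − 0.3162·q_1 = (-0.7000, 0.0000, 2.1000).
‖u_2‖ = 2.2136, so q_2 = (-0.3162, 0.0000, 0.9487).
r_{13} = q_1·v_3 = 1.5811; r_{23} = q_2·v_3 = -1.5811.
u_3 = v_3 − 1.5811·q_1 + 1.5811·q_2 = (0.0000, 4.0000, 0.0000).
‖u_3‖ = 4.0000, so q_3 = (0.0000, 1.0000, 0.0000).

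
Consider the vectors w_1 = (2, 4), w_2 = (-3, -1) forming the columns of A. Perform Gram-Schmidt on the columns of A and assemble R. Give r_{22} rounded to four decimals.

r_{22} = 2.2361

q_1 = w_1/‖w_1‖ = (2, 4)/4.4721 = (0.4472, 0.8944).
r_{12} = q_1·w_2 = -2.2361.
u_2 = w_2 + 2.2361·q_1 = (-2.0000, 1.0000).
r_{22} = ‖u_2‖ = 2.2361.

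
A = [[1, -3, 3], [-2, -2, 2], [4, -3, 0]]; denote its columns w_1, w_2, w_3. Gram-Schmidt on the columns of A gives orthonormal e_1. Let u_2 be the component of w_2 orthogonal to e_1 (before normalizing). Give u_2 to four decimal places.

u_2 = (-2.4762, -3.0476, -0.9048)

e_1 = w_1/‖w_1‖ = (1, -2, 4)/4.5826 = (0.2182, -0.4364, 0.8729).
r_{12} = e_1·w_2 = -2.4004.
u_2 = w_2 + 2.4004·e_1 = (-2.4762, -3.0476, -0.9048).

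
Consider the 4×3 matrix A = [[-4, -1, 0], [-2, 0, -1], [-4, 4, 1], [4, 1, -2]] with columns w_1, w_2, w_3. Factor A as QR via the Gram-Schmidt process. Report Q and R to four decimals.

Q = [[-0.5547, -0.3945, -0.3595], [-0.2774, -0.0751, -0.6826], [-0.5547, 0.8265, 0.0683], [0.5547, 0.3945, -0.6326]], R = [[7.2111, -1.1094, -1.3868], [0.0000, 4.0950, 0.1127], [0.0000, 0.0000, 2.0160]]

w_1 = (-4, -2, -4, 4); ‖w_1‖ = 7.2111, so e_1 = (-0.5547, -0.2774, -0.5547, 0.5547).
e_1·w_2 = (-0.5547)·(-1) + (-0.2774)·0 + (-0.5547)·4 + 0.5547·1 = -1.1094.
u_2 = w_2 + 1.1094·e_1 = (-1.6154, -0.3077, 3.3846, 1.6154).
‖u_2‖ = 4.0950, so e_2 = (-0.3945, -0.0751, 0.8265, 0.3945).
e_1·w_3 = (-0.5547)·0 + (-0.2774)·(-1) + (-0.5547)·1 + 0.5547·(-2) = -1.3868; e_2·w_3 = (-0.3945)·0 + (-0.0751)·(-1) + 0.8265·1 + 0.3945·(-2) = 0.1127.
u_3 = w_3 + 1.3868·e_1 − 0.1127·e_2 = (-0.7248, -1.3761, 0.1376, -1.2752).
‖u_3‖ = 2.0160, so e_3 = (-0.3595, -0.6826, 0.0683, -0.6326).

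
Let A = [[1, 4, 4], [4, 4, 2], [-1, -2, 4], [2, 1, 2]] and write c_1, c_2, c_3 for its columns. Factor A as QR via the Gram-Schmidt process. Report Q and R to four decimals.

q_1 = c_1/‖c_1‖ = (1, 4, -1, 2)/4.6904 = (0.2132, 0.8528, -0.2132, 0.4264).
r_{12} = q_1·c_2 = 5.1168.
u_2 = c_2 − 5.1168·q_1 = (2.9091, -0.3636, -0.9091, -1.1818).
‖u_2‖ = 3.2891, so q_2 = (0.8845, -0.1106, -0.2764, -0.3593).
r_{13} = q_1·c_3 = 2.5584; r_{23} = q_2·c_3 = 1.4925.
u_3 = c_3 − 2.5584·q_1 − 1.4925·q_2 = (2.1345, -0.0168, 4.9580, 1.4454).
‖u_3‖ = 5.5881, so q_3 = (0.3820, -0.0030, 0.8872, 0.2587).

Q = [[0.2132, 0.8845, 0.3820], [0.8528, -0.1106, -0.0030], [-0.2132, -0.2764, 0.8872], [0.4264, -0.3593, 0.2587]], R = [[4.6904, 5.1168, 2.5584], [0.0000, 3.2891, 1.4925], [0.0000, 0.0000, 5.5881]]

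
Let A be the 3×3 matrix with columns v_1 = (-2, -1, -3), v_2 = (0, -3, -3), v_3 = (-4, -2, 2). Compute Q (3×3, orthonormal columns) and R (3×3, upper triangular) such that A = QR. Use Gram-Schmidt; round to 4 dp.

q_1 = v_1/‖v_1‖ = (-2, -1, -3)/3.7417 = (-0.5345, -0.2673, -0.8018).
r_{12} = q_1·v_2 = 3.2071.
u_2 = v_2 − 3.2071·q_1 = (1.7143, -2.1429, -0.4286).
‖u_2‖ = 2.7775, so q_2 = (0.6172, -0.7715, -0.1543).
r_{13} = q_1·v_3 = 1.0690; r_{23} = q_2·v_3 = -1.2344.
u_3 = v_3 − 1.0690·q_1 + 1.2344·q_2 = (-2.6667, -2.6667, 2.6667).
‖u_3‖ = 4.6188, so q_3 = (-0.5774, -0.5774, 0.5774).

Q = [[-0.5345, 0.6172, -0.5774], [-0.2673, -0.7715, -0.5774], [-0.8018, -0.1543, 0.5774]], R = [[3.7417, 3.2071, 1.0690], [0.0000, 2.7775, -1.2344], [0.0000, 0.0000, 4.6188]]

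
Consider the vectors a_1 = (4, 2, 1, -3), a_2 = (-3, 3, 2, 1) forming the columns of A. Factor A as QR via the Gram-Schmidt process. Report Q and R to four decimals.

a_1 = (4, 2, 1, -3); ‖a_1‖ = 5.4772, so e_1 = (0.7303, 0.3651, 0.1826, -0.5477).
e_1·a_2 = 0.7303·(-3) + 0.3651·3 + 0.1826·2 + (-0.5477)·1 = -1.2780.
u_2 = a_2 + 1.2780·e_1 = (-2.0667, 3.4667, 2.2333, 0.3000).
‖u_2‖ = 4.6224, so e_2 = (-0.4471, 0.7500, 0.4832, 0.0649).

Q = [[0.7303, -0.4471], [0.3651, 0.7500], [0.1826, 0.4832], [-0.5477, 0.0649]], R = [[5.4772, -1.2780], [0.0000, 4.6224]]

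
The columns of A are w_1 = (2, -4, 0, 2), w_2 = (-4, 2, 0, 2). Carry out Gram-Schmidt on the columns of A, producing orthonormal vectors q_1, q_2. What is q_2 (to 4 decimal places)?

q_2 = (-0.7071, 0.0000, 0.0000, 0.7071)

w_1 = (2, -4, 0, 2); ‖w_1‖ = 4.8990, so q_1 = (0.4082, -0.8165, 0.0000, 0.4082).
q_1·w_2 = 0.4082·(-4) + (-0.8165)·2 + 0.0000·0 + 0.4082·2 = -2.4495.
u_2 = w_2 + 2.4495·q_1 = (-3.0000, 0.0000, 0.0000, 3.0000).
‖u_2‖ = 4.2426, so q_2 = (-0.7071, 0.0000, 0.0000, 0.7071).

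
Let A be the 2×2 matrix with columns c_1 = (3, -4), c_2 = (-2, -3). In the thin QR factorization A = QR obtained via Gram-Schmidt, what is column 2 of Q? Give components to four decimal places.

c_1 = (3, -4); ‖c_1‖ = 5.0000, so q_1 = (0.6000, -0.8000).
q_1·c_2 = 0.6000·(-2) + (-0.8000)·(-3) = 1.2000.
u_2 = c_2 − 1.2000·q_1 = (-2.7200, -2.0400).
‖u_2‖ = 3.4000, so q_2 = (-0.8000, -0.6000).

q_2 = (-0.8000, -0.6000)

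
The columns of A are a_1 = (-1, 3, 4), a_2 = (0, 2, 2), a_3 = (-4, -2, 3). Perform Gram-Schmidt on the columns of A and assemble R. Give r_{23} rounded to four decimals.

e_1 = a_1/‖a_1‖ = (-1, 3, 4)/5.0990 = (-0.1961, 0.5883, 0.7845).
r_{12} = e_1·a_2 = 2.7456.
u_2 = a_2 − 2.7456·e_1 = (0.5385, 0.3846, -0.1538).
‖u_2‖ = 0.6794, so e_2 = (0.7926, 0.5661, -0.2265).
r_{23} = e_2·a_3 = -4.9820.

r_{23} = -4.9820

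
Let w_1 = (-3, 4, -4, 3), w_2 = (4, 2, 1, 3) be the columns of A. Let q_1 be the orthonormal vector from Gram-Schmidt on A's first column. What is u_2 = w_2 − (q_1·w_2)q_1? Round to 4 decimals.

q_1 = w_1/‖w_1‖ = (-3, 4, -4, 3)/7.0711 = (-0.4243, 0.5657, -0.5657, 0.4243).
r_{12} = q_1·w_2 = 0.1414.
u_2 = w_2 − 0.1414·q_1 = (4.0600, 1.9200, 1.0800, 2.9400).

u_2 = (4.0600, 1.9200, 1.0800, 2.9400)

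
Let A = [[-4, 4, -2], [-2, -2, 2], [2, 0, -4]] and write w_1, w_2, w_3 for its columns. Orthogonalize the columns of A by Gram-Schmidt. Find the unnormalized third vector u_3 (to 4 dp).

u_3 = (-0.6667, -1.3333, -2.6667)

e_1 = w_1/‖w_1‖ = (-4, -2, 2)/4.8990 = (-0.8165, -0.4082, 0.4082).
r_{12} = e_1·w_2 = -2.4495.
u_2 = w_2 + 2.4495·e_1 = (2.0000, -3.0000, 1.0000).
‖u_2‖ = 3.7417, so e_2 = (0.5345, -0.8018, 0.2673).
r_{13} = e_1·w_3 = -0.8165; r_{23} = e_2·w_3 = -3.7417.
u_3 = w_3 + 0.8165·e_1 + 3.7417·e_2 = (-0.6667, -1.3333, -2.6667).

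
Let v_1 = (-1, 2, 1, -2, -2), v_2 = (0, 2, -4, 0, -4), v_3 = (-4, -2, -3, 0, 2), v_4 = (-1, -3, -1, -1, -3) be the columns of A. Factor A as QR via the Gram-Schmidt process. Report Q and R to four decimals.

v_1 = (-1, 2, 1, -2, -2); ‖v_1‖ = 3.7417, so q_1 = (-0.2673, 0.5345, 0.2673, -0.5345, -0.5345).
q_1·v_2 = (-0.2673)·0 + 0.5345·2 + 0.2673·(-4) + (-0.5345)·0 + (-0.5345)·(-4) = 2.1381.
u_2 = v_2 − 2.1381·q_1 = (0.5714, 0.8571, -4.5714, 1.1429, -2.8571).
‖u_2‖ = 5.6061, so q_2 = (0.1019, 0.1529, -0.8154, 0.2039, -0.5096).
q_1·v_3 = (-0.2673)·(-4) + 0.5345·(-2) + 0.2673·(-3) + (-0.5345)·0 + (-0.5345)·2 = -1.8708; q_2·v_3 = 0.1019·(-4) + 0.1529·(-2) + (-0.8154)·(-3) + 0.2039·0 + (-0.5096)·2 = 0.7135.
u_3 = v_3 + 1.8708·q_1 − 0.7135·q_2 = (-4.5727, -1.1091, -1.9182, -1.1455, 1.3636).
‖u_3‖ = 5.3843, so q_3 = (-0.8493, -0.2060, -0.3563, -0.2127, 0.2533).
q_1·v_4 = (-0.2673)·(-1) + 0.5345·(-3) + 0.2673·(-1) + (-0.5345)·(-1) + (-0.5345)·(-3) = 0.5345; q_2·v_4 = 0.1019·(-1) + 0.1529·(-3) + (-0.8154)·(-1) + 0.2039·(-1) + (-0.5096)·(-3) = 1.5799; q_3·v_4 = (-0.8493)·(-1) + (-0.2060)·(-3) + (-0.3563)·(-1) + (-0.2127)·(-1) + 0.2533·(-3) = 1.2764.
u_4 = v_4 − 0.5345·q_1 − 1.5799·q_2 − 1.2764·q_3 = (0.0659, -3.2643, 0.6002, -0.7648, -2.2324).
‖u_4‖ = 4.0729, so q_4 = (0.0162, -0.8015, 0.1474, -0.1878, -0.5481).

Q = [[-0.2673, 0.1019, -0.8493, 0.0162], [0.5345, 0.1529, -0.2060, -0.8015], [0.2673, -0.8154, -0.3563, 0.1474], [-0.5345, 0.2039, -0.2127, -0.1878], [-0.5345, -0.5096, 0.2533, -0.5481]], R = [[3.7417, 2.1381, -1.8708, 0.5345], [0.0000, 5.6061, 0.7135, 1.5799], [0.0000, 0.0000, 5.3843, 1.2764], [0.0000, 0.0000, 0.0000, 4.0729]]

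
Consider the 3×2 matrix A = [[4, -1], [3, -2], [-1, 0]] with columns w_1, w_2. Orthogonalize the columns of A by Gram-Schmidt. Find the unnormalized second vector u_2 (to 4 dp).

w_1 = (4, 3, -1); ‖w_1‖ = 5.0990, so e_1 = (0.7845, 0.5883, -0.1961).
e_1·w_2 = 0.7845·(-1) + 0.5883·(-2) + (-0.1961)·0 = -1.9612.
u_2 = w_2 + 1.9612·e_1 = (0.5385, -0.8462, -0.3846).

u_2 = (0.5385, -0.8462, -0.3846)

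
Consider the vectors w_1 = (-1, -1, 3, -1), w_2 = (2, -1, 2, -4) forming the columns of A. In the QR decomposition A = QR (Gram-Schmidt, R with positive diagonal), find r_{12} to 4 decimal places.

r_{12} = 2.5981

w_1 = (-1, -1, 3, -1); ‖w_1‖ = 3.4641, so e_1 = (-0.2887, -0.2887, 0.8660, -0.2887).
r_{12} = e_1·w_2 = 2.5981.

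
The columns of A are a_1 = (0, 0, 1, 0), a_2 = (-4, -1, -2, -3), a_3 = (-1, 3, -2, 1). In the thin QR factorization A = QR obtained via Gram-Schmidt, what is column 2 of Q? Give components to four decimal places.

e_2 = (-0.7845, -0.1961, 0.0000, -0.5883)

a_1 = (0, 0, 1, 0); ‖a_1‖ = 1.0000, so e_1 = (0.0000, 0.0000, 1.0000, 0.0000).
e_1·a_2 = 0.0000·(-4) + 0.0000·(-1) + 1.0000·(-2) + 0.0000·(-3) = -2.0000.
u_2 = a_2 + 2.0000·e_1 = (-4.0000, -1.0000, 0.0000, -3.0000).
‖u_2‖ = 5.0990, so e_2 = (-0.7845, -0.1961, 0.0000, -0.5883).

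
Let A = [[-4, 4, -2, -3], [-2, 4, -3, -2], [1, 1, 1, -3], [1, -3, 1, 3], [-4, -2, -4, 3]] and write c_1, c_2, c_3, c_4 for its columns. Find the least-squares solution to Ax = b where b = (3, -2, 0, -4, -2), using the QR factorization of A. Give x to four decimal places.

c_1 = (-4, -2, 1, 1, -4); ‖c_1‖ = 6.1644, so e_1 = (-0.6489, -0.3244, 0.1622, 0.1622, -0.6489).
e_1·c_2 = (-0.6489)·4 + (-0.3244)·4 + 0.1622·1 + 0.1622·(-3) + (-0.6489)·(-2) = -2.9200.
u_2 = c_2 + 2.9200·e_1 = (2.1053, 3.0526, 1.4737, -2.5263, -3.8947).
‖u_2‖ = 6.1216, so e_2 = (0.3439, 0.4987, 0.2407, -0.4127, -0.6362).
e_1·c_3 = (-0.6489)·(-2) + (-0.3244)·(-3) + 0.1622·1 + 0.1622·1 + (-0.6489)·(-4) = 5.1911; e_2·c_3 = 0.3439·(-2) + 0.4987·(-3) + 0.2407·1 + (-0.4127)·1 + (-0.6362)·(-4) = 0.1891.
u_3 = c_3 − 5.1911·e_1 − 0.1891·e_2 = (1.3034, -1.4101, 0.1124, 0.2360, -0.5112).
‖u_3‖ = 2.0042, so e_3 = (0.6503, -0.7036, 0.0561, 0.1177, -0.2551).
e_1·c_4 = (-0.6489)·(-3) + (-0.3244)·(-2) + 0.1622·(-3) + 0.1622·3 + (-0.6489)·3 = 0.6489; e_2·c_4 = 0.3439·(-3) + 0.4987·(-2) + 0.2407·(-3) + (-0.4127)·3 + (-0.6362)·3 = -5.8980; e_3·c_4 = 0.6503·(-3) + (-0.7036)·(-2) + 0.0561·(-3) + 0.1177·3 + (-0.2551)·3 = -1.1240.
u_4 = c_4 − 0.6489·e_1 + 5.8980·e_2 + 1.1240·e_3 = (0.1804, 0.3608, -1.6224, 0.5930, -0.6182).
‖u_4‖ = 1.8785, so e_4 = (0.0960, 0.1921, -0.8637, 0.3157, -0.3291).
Qᵀb = (-0.6489, 2.9576, 3.3973, -0.7006).
Back-substitute: x_4 = -0.7006/1.8785 = -0.3730.
x_3 = (3.3973 + 1.1240·(-0.3730))/2.0042 = 1.4859.
x_2 = (2.9576 − 0.1891·1.4859 + 5.8980·(-0.3730))/6.1216 = 0.0779.
x_1 = (-0.6489 + 2.9200·0.0779 − 5.1911·1.4859 − 0.6489·(-0.3730))/6.1644 = -1.2804.

x = (-1.2804, 0.0779, 1.4859, -0.3730)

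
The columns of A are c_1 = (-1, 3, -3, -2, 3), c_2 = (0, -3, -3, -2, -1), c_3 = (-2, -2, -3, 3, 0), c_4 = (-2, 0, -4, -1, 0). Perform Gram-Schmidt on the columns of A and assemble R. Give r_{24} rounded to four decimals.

r_{24} = 2.8169

c_1 = (-1, 3, -3, -2, 3); ‖c_1‖ = 5.6569, so e_1 = (-0.1768, 0.5303, -0.5303, -0.3536, 0.5303).
e_1·c_2 = (-0.1768)·0 + 0.5303·(-3) + (-0.5303)·(-3) + (-0.3536)·(-2) + 0.5303·(-1) = 0.1768.
u_2 = c_2 − 0.1768·e_1 = (0.0312, -3.0938, -2.9062, -1.9375, -1.0938).
‖u_2‖ = 4.7926, so e_2 = (0.0065, -0.6455, -0.6064, -0.4043, -0.2282).
r_{24} = e_2·c_4 = 2.8169.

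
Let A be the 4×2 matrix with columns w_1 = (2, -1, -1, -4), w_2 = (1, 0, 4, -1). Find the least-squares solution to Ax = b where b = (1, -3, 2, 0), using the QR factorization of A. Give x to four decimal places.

x = (0.0918, 0.4898)

w_1 = (2, -1, -1, -4); ‖w_1‖ = 4.6904, so e_1 = (0.4264, -0.2132, -0.2132, -0.8528).
e_1·w_2 = 0.4264·1 + (-0.2132)·0 + (-0.2132)·4 + (-0.8528)·(-1) = 0.4264.
u_2 = w_2 − 0.4264·e_1 = (0.8182, 0.0909, 4.0909, -0.6364).
‖u_2‖ = 4.2212, so e_2 = (0.1938, 0.0215, 0.9691, -0.1508).
Qᵀb = (0.6396, 2.0675).
Back-substitute: x_2 = 2.0675/4.2212 = 0.4898.
x_1 = (0.6396 − 0.4264·0.4898)/4.6904 = 0.0918.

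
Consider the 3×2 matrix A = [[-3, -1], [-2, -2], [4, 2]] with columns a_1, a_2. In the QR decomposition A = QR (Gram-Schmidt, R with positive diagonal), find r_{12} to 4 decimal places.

a_1 = (-3, -2, 4); ‖a_1‖ = 5.3852, so e_1 = (-0.5571, -0.3714, 0.7428).
r_{12} = e_1·a_2 = 2.7854.

r_{12} = 2.7854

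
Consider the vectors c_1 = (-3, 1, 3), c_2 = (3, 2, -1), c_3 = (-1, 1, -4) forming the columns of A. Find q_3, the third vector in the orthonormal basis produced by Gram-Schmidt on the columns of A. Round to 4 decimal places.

c_1 = (-3, 1, 3); ‖c_1‖ = 4.3589, so q_1 = (-0.6882, 0.2294, 0.6882).
q_1·c_2 = (-0.6882)·3 + 0.2294·2 + 0.6882·(-1) = -2.2942.
u_2 = c_2 + 2.2942·q_1 = (1.4211, 2.5263, 0.5789).
‖u_2‖ = 2.9558, so q_2 = (0.4808, 0.8547, 0.1959).
q_1·c_3 = (-0.6882)·(-1) + 0.2294·1 + 0.6882·(-4) = -1.8353; q_2·c_3 = 0.4808·(-1) + 0.8547·1 + 0.1959·(-4) = -0.4095.
u_3 = c_3 + 1.8353·q_1 + 0.4095·q_2 = (-2.0663, 1.7711, -2.6566).
‖u_3‖ = 3.8031, so q_3 = (-0.5433, 0.4657, -0.6985).

q_3 = (-0.5433, 0.4657, -0.6985)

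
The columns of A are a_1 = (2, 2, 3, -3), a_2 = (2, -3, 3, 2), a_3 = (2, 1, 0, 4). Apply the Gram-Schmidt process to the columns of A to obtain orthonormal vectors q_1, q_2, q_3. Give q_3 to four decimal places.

q_1 = a_1/‖a_1‖ = (2, 2, 3, -3)/5.0990 = (0.3922, 0.3922, 0.5883, -0.5883).
r_{12} = q_1·a_2 = 0.1961.
u_2 = a_2 − 0.1961·q_1 = (1.9231, -3.0769, 2.8846, 2.1154).
‖u_2‖ = 5.0952, so q_2 = (0.3774, -0.6039, 0.5661, 0.4152).
r_{13} = q_1·a_3 = -1.1767; r_{23} = q_2·a_3 = 1.8116.
u_3 = a_3 + 1.1767·q_1 − 1.8116·q_2 = (1.7778, 2.5556, -0.3333, 2.5556).
‖u_3‖ = 4.0415, so q_3 = (0.4399, 0.6323, -0.0825, 0.6323).

q_3 = (0.4399, 0.6323, -0.0825, 0.6323)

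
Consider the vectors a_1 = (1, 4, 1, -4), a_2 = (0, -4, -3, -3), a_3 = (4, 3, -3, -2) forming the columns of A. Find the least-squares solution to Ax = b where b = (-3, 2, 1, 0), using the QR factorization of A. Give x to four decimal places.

q_1 = a_1/‖a_1‖ = (1, 4, 1, -4)/5.8310 = (0.1715, 0.6860, 0.1715, -0.6860).
r_{12} = q_1·a_2 = -1.2005.
u_2 = a_2 + 1.2005·q_1 = (0.2059, -3.1765, -2.7941, -3.8235).
‖u_2‖ = 5.7060, so q_2 = (0.0361, -0.5567, -0.4897, -0.6701).
r_{13} = q_1·a_3 = 3.6015; r_{23} = q_2·a_3 = 1.2835.
u_3 = a_3 − 3.6015·q_1 − 1.2835·q_2 = (3.3360, 1.2439, -2.9892, 1.3306).
‖u_3‖ = 4.8355, so q_3 = (0.6899, 0.2572, -0.6182, 0.2752).
Qᵀb = (1.0290, -1.7113, -2.1734).
Back-substitute: x_3 = -2.1734/4.8355 = -0.4495.
x_2 = (-1.7113 − 1.2835·(-0.4495))/5.7060 = -0.1988.
x_1 = (1.0290 + 1.2005·(-0.1988) − 3.6015·(-0.4495))/5.8310 = 0.4132.

x = (0.4132, -0.1988, -0.4495)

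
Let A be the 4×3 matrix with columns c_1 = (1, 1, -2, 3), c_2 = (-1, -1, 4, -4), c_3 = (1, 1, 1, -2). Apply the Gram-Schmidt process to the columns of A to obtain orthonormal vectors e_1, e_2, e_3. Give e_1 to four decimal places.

e_1 = (0.2582, 0.2582, -0.5164, 0.7746)

c_1 = (1, 1, -2, 3); ‖c_1‖ = 3.8730, so e_1 = (0.2582, 0.2582, -0.5164, 0.7746).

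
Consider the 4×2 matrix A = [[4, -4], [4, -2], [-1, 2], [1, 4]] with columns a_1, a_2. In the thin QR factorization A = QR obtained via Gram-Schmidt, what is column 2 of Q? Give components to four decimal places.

q_2 = (-0.2781, 0.1159, 0.2665, 0.9155)

a_1 = (4, 4, -1, 1); ‖a_1‖ = 5.8310, so q_1 = (0.6860, 0.6860, -0.1715, 0.1715).
q_1·a_2 = 0.6860·(-4) + 0.6860·(-2) + (-0.1715)·2 + 0.1715·4 = -3.7730.
u_2 = a_2 + 3.7730·q_1 = (-1.4118, 0.5882, 1.3529, 4.6471).
‖u_2‖ = 5.0759, so q_2 = (-0.2781, 0.1159, 0.2665, 0.9155).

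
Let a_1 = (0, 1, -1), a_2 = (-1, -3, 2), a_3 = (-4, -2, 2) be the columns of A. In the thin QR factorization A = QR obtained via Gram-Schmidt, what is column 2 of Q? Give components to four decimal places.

a_1 = (0, 1, -1); ‖a_1‖ = 1.4142, so e_1 = (0.0000, 0.7071, -0.7071).
e_1·a_2 = 0.0000·(-1) + 0.7071·(-3) + (-0.7071)·2 = -3.5355.
u_2 = a_2 + 3.5355·e_1 = (-1.0000, -0.5000, -0.5000).
‖u_2‖ = 1.2247, so e_2 = (-0.8165, -0.4082, -0.4082).

e_2 = (-0.8165, -0.4082, -0.4082)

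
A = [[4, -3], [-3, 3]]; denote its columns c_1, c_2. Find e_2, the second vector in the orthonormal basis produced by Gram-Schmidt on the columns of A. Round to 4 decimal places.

e_2 = (0.6000, 0.8000)

c_1 = (4, -3); ‖c_1‖ = 5.0000, so e_1 = (0.8000, -0.6000).
e_1·c_2 = 0.8000·(-3) + (-0.6000)·3 = -4.2000.
u_2 = c_2 + 4.2000·e_1 = (0.3600, 0.4800).
‖u_2‖ = 0.6000, so e_2 = (0.6000, 0.8000).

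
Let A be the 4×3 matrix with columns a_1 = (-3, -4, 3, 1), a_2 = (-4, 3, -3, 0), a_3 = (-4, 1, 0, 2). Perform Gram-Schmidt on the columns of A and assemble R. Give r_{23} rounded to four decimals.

r_{23} = 3.8322

a_1 = (-3, -4, 3, 1); ‖a_1‖ = 5.9161, so e_1 = (-0.5071, -0.6761, 0.5071, 0.1690).
e_1·a_2 = (-0.5071)·(-4) + (-0.6761)·3 + 0.5071·(-3) + 0.1690·0 = -1.5213.
u_2 = a_2 + 1.5213·e_1 = (-4.7714, 1.9714, -2.2286, 0.2571).
‖u_2‖ = 5.6290, so e_2 = (-0.8477, 0.3502, -0.3959, 0.0457).
r_{23} = e_2·a_3 = 3.8322.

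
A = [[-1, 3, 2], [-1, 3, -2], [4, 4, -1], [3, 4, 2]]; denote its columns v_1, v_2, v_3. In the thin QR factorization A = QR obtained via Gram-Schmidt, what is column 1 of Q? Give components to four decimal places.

v_1 = (-1, -1, 4, 3); ‖v_1‖ = 5.1962, so q_1 = (-0.1925, -0.1925, 0.7698, 0.5774).

q_1 = (-0.1925, -0.1925, 0.7698, 0.5774)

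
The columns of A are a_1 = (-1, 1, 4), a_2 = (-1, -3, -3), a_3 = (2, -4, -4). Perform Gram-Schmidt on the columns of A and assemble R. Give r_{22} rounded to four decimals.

r_{22} = 2.8480

a_1 = (-1, 1, 4); ‖a_1‖ = 4.2426, so e_1 = (-0.2357, 0.2357, 0.9428).
e_1·a_2 = (-0.2357)·(-1) + 0.2357·(-3) + 0.9428·(-3) = -3.2998.
u_2 = a_2 + 3.2998·e_1 = (-1.7778, -2.2222, 0.1111).
r_{22} = ‖u_2‖ = 2.8480.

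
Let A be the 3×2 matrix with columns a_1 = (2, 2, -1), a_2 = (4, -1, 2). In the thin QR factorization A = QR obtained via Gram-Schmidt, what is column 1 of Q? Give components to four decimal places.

q_1 = (0.6667, 0.6667, -0.3333)

a_1 = (2, 2, -1); ‖a_1‖ = 3.0000, so q_1 = (0.6667, 0.6667, -0.3333).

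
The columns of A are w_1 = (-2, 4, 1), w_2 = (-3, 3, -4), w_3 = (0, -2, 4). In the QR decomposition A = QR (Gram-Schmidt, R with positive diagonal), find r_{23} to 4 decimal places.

w_1 = (-2, 4, 1); ‖w_1‖ = 4.5826, so e_1 = (-0.4364, 0.8729, 0.2182).
e_1·w_2 = (-0.4364)·(-3) + 0.8729·3 + 0.2182·(-4) = 3.0551.
u_2 = w_2 − 3.0551·e_1 = (-1.6667, 0.3333, -4.6667).
‖u_2‖ = 4.9666, so e_2 = (-0.3356, 0.0671, -0.9396).
r_{23} = e_2·w_3 = -3.8927.

r_{23} = -3.8927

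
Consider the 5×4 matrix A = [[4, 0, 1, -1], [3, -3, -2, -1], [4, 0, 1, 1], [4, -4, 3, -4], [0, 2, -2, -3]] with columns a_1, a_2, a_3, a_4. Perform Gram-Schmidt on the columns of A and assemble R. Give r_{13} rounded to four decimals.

r_{13} = 1.8543

a_1 = (4, 3, 4, 4, 0); ‖a_1‖ = 7.5498, so e_1 = (0.5298, 0.3974, 0.5298, 0.5298, 0.0000).
r_{13} = e_1·a_3 = 1.8543.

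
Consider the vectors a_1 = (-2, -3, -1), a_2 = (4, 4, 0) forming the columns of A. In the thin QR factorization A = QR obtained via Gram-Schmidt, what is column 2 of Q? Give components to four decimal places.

a_1 = (-2, -3, -1); ‖a_1‖ = 3.7417, so e_1 = (-0.5345, -0.8018, -0.2673).
e_1·a_2 = (-0.5345)·4 + (-0.8018)·4 + (-0.2673)·0 = -5.3452.
u_2 = a_2 + 5.3452·e_1 = (1.1429, -0.2857, -1.4286).
‖u_2‖ = 1.8516, so e_2 = (0.6172, -0.1543, -0.7715).

e_2 = (0.6172, -0.1543, -0.7715)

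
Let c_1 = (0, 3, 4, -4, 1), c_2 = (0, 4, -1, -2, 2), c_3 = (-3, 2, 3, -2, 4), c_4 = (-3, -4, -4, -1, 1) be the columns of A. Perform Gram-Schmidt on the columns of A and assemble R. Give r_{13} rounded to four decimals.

r_{13} = 4.6291

e_1 = c_1/‖c_1‖ = (0, 3, 4, -4, 1)/6.4807 = (0.0000, 0.4629, 0.6172, -0.6172, 0.1543).
r_{13} = e_1·c_3 = 4.6291.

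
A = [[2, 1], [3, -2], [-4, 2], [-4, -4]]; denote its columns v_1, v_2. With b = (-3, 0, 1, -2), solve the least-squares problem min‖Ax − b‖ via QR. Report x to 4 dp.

x = (-0.0703, 0.2913)

e_1 = v_1/‖v_1‖ = (2, 3, -4, -4)/6.7082 = (0.2981, 0.4472, -0.5963, -0.5963).
r_{12} = e_1·v_2 = 0.5963.
u_2 = v_2 − 0.5963·e_1 = (0.8222, -2.2667, 2.3556, -3.6444).
‖u_2‖ = 4.9643, so e_2 = (0.1656, -0.4566, 0.4745, -0.7341).
Qᵀb = (-0.2981, 1.4459).
Back-substitute: x_2 = 1.4459/4.9643 = 0.2913.
x_1 = (-0.2981 − 0.5963·0.2913)/6.7082 = -0.0703.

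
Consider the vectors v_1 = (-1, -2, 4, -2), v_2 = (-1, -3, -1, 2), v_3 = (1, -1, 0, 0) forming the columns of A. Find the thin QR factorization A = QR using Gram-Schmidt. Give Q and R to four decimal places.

Q = [[-0.2000, -0.2689, 0.9113], [-0.4000, -0.7963, -0.3855], [0.8000, -0.2172, -0.0350], [-0.4000, 0.4964, -0.1402]], R = [[5.0000, -0.2000, 0.2000], [0.0000, 3.8678, 0.5274], [0.0000, 0.0000, 1.2968]]

e_1 = v_1/‖v_1‖ = (-1, -2, 4, -2)/5.0000 = (-0.2000, -0.4000, 0.8000, -0.4000).
r_{12} = e_1·v_2 = -0.2000.
u_2 = v_2 + 0.2000·e_1 = (-1.0400, -3.0800, -0.8400, 1.9200).
‖u_2‖ = 3.8678, so e_2 = (-0.2689, -0.7963, -0.2172, 0.4964).
r_{13} = e_1·v_3 = 0.2000; r_{23} = e_2·v_3 = 0.5274.
u_3 = v_3 − 0.2000·e_1 − 0.5274·e_2 = (1.1818, -0.5000, -0.0455, -0.1818).
‖u_3‖ = 1.2968, so e_3 = (0.9113, -0.3855, -0.0350, -0.1402).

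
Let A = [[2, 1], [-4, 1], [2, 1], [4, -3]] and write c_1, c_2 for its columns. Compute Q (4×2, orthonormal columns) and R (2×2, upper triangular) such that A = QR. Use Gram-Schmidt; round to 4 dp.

c_1 = (2, -4, 2, 4); ‖c_1‖ = 6.3246, so q_1 = (0.3162, -0.6325, 0.3162, 0.6325).
q_1·c_2 = 0.3162·1 + (-0.6325)·1 + 0.3162·1 + 0.6325·(-3) = -1.8974.
u_2 = c_2 + 1.8974·q_1 = (1.6000, -0.2000, 1.6000, -1.8000).
‖u_2‖ = 2.8983, so q_2 = (0.5521, -0.0690, 0.5521, -0.6211).

Q = [[0.3162, 0.5521], [-0.6325, -0.0690], [0.3162, 0.5521], [0.6325, -0.6211]], R = [[6.3246, -1.8974], [0.0000, 2.8983]]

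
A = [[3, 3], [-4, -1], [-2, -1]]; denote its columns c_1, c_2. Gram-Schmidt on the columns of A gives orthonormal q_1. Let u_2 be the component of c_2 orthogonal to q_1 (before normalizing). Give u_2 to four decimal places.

u_2 = (1.4483, 1.0690, 0.0345)

q_1 = c_1/‖c_1‖ = (3, -4, -2)/5.3852 = (0.5571, -0.7428, -0.3714).
r_{12} = q_1·c_2 = 2.7854.
u_2 = c_2 − 2.7854·q_1 = (1.4483, 1.0690, 0.0345).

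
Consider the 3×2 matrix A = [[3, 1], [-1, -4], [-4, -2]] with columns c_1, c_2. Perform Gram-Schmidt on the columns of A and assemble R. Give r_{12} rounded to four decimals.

e_1 = c_1/‖c_1‖ = (3, -1, -4)/5.0990 = (0.5883, -0.1961, -0.7845).
r_{12} = e_1·c_2 = 2.9417.

r_{12} = 2.9417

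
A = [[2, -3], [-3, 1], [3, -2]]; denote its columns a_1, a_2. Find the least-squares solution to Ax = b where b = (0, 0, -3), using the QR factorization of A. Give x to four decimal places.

e_1 = a_1/‖a_1‖ = (2, -3, 3)/4.6904 = (0.4264, -0.6396, 0.6396).
r_{12} = e_1·a_2 = -3.1980.
u_2 = a_2 + 3.1980·e_1 = (-1.6364, -1.0455, 0.0455).
‖u_2‖ = 1.9424, so e_2 = (-0.8425, -0.5382, 0.0234).
Qᵀb = (-1.9188, -0.0702).
Back-substitute: x_2 = -0.0702/1.9424 = -0.0361.
x_1 = (-1.9188 + 3.1980·(-0.0361))/4.6904 = -0.4337.

x = (-0.4337, -0.0361)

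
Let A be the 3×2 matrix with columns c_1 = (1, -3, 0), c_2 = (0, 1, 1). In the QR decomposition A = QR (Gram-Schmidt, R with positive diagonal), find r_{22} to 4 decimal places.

r_{22} = 1.0488

c_1 = (1, -3, 0); ‖c_1‖ = 3.1623, so q_1 = (0.3162, -0.9487, 0.0000).
q_1·c_2 = 0.3162·0 + (-0.9487)·1 + 0.0000·1 = -0.9487.
u_2 = c_2 + 0.9487·q_1 = (0.3000, 0.1000, 1.0000).
r_{22} = ‖u_2‖ = 1.0488.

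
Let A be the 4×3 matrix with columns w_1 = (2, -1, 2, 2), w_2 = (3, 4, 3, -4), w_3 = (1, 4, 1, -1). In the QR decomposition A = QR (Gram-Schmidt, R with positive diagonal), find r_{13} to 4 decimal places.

r_{13} = -0.5547

e_1 = w_1/‖w_1‖ = (2, -1, 2, 2)/3.6056 = (0.5547, -0.2774, 0.5547, 0.5547).
r_{13} = e_1·w_3 = -0.5547.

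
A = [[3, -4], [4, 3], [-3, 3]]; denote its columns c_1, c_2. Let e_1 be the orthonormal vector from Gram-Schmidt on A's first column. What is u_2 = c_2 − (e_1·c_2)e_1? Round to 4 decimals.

u_2 = (-3.2059, 4.0588, 2.2059)

c_1 = (3, 4, -3); ‖c_1‖ = 5.8310, so e_1 = (0.5145, 0.6860, -0.5145).
e_1·c_2 = 0.5145·(-4) + 0.6860·3 + (-0.5145)·3 = -1.5435.
u_2 = c_2 + 1.5435·e_1 = (-3.2059, 4.0588, 2.2059).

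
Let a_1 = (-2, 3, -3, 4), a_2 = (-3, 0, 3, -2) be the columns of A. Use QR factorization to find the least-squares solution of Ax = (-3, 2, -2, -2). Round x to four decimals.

q_1 = a_1/‖a_1‖ = (-2, 3, -3, 4)/6.1644 = (-0.3244, 0.4867, -0.4867, 0.6489).
r_{12} = q_1·a_2 = -1.7844.
u_2 = a_2 + 1.7844·q_1 = (-3.5789, 0.8684, 2.1316, -0.8421).
‖u_2‖ = 4.3377, so q_2 = (-0.8251, 0.2002, 0.4914, -0.1941).
Qᵀb = (1.6222, 2.2811).
Back-substitute: x_2 = 2.2811/4.3377 = 0.5259.
x_1 = (1.6222 + 1.7844·0.5259)/6.1644 = 0.4154.

x = (0.4154, 0.5259)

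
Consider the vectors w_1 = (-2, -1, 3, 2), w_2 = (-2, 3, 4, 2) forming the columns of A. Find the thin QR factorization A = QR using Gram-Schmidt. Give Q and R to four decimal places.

w_1 = (-2, -1, 3, 2); ‖w_1‖ = 4.2426, so e_1 = (-0.4714, -0.2357, 0.7071, 0.4714).
e_1·w_2 = (-0.4714)·(-2) + (-0.2357)·3 + 0.7071·4 + 0.4714·2 = 4.0069.
u_2 = w_2 − 4.0069·e_1 = (-0.1111, 3.9444, 1.1667, 0.1111).
‖u_2‖ = 4.1164, so e_2 = (-0.0270, 0.9582, 0.2834, 0.0270).

Q = [[-0.4714, -0.0270], [-0.2357, 0.9582], [0.7071, 0.2834], [0.4714, 0.0270]], R = [[4.2426, 4.0069], [0.0000, 4.1164]]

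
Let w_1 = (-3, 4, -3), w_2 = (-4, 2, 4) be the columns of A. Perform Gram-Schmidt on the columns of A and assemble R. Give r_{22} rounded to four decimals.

r_{22} = 5.8410

w_1 = (-3, 4, -3); ‖w_1‖ = 5.8310, so q_1 = (-0.5145, 0.6860, -0.5145).
q_1·w_2 = (-0.5145)·(-4) + 0.6860·2 + (-0.5145)·4 = 1.3720.
u_2 = w_2 − 1.3720·q_1 = (-3.2941, 1.0588, 4.7059).
r_{22} = ‖u_2‖ = 5.8410.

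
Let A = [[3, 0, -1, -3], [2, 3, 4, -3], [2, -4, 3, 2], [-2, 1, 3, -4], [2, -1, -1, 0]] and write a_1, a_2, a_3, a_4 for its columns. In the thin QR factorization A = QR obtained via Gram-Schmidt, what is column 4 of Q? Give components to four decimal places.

e_4 = (-0.6224, 0.2881, 0.0730, -0.7107, -0.1382)

a_1 = (3, 2, 2, -2, 2); ‖a_1‖ = 5.0000, so e_1 = (0.6000, 0.4000, 0.4000, -0.4000, 0.4000).
e_1·a_2 = 0.6000·0 + 0.4000·3 + 0.4000·(-4) + (-0.4000)·1 + 0.4000·(-1) = -1.2000.
u_2 = a_2 + 1.2000·e_1 = (0.7200, 3.4800, -3.5200, 0.5200, -0.5200).
‖u_2‖ = 5.0557, so e_2 = (0.1424, 0.6883, -0.6962, 0.1029, -0.1029).
e_1·a_3 = 0.6000·(-1) + 0.4000·4 + 0.4000·3 + (-0.4000)·3 + 0.4000·(-1) = 0.6000; e_2·a_3 = 0.1424·(-1) + 0.6883·4 + (-0.6962)·3 + 0.1029·3 + (-0.1029)·(-1) = 0.9336.
u_3 = a_3 − 0.6000·e_1 − 0.9336·e_2 = (-1.4930, 3.1174, 3.4100, 3.1440, -1.1440).
‖u_3‖ = 5.8965, so e_3 = (-0.2532, 0.5287, 0.5783, 0.5332, -0.1940).
e_1·a_4 = 0.6000·(-3) + 0.4000·(-3) + 0.4000·2 + (-0.4000)·(-4) + 0.4000·0 = -0.6000; e_2·a_4 = 0.1424·(-3) + 0.6883·(-3) + (-0.6962)·2 + 0.1029·(-4) + (-0.1029)·0 = -4.2961; e_3·a_4 = (-0.2532)·(-3) + 0.5287·(-3) + 0.5783·2 + 0.5332·(-4) + (-0.1940)·0 = -1.8026.
u_4 = a_4 + 0.6000·e_1 + 4.2961·e_2 + 1.8026·e_3 = (-2.4846, 1.1502, 0.2913, -2.8370, -0.5516).
‖u_4‖ = 3.9917, so e_4 = (-0.6224, 0.2881, 0.0730, -0.7107, -0.1382).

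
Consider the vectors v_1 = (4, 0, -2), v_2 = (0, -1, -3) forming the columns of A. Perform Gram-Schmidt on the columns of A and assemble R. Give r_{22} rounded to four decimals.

r_{22} = 2.8636

e_1 = v_1/‖v_1‖ = (4, 0, -2)/4.4721 = (0.8944, 0.0000, -0.4472).
r_{12} = e_1·v_2 = 1.3416.
u_2 = v_2 − 1.3416·e_1 = (-1.2000, -1.0000, -2.4000).
r_{22} = ‖u_2‖ = 2.8636.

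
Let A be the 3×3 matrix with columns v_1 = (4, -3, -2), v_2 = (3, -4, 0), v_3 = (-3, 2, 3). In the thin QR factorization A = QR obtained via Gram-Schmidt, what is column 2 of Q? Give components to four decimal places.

v_1 = (4, -3, -2); ‖v_1‖ = 5.3852, so e_1 = (0.7428, -0.5571, -0.3714).
e_1·v_2 = 0.7428·3 + (-0.5571)·(-4) + (-0.3714)·0 = 4.4567.
u_2 = v_2 − 4.4567·e_1 = (-0.3103, -1.5172, 1.6552).
‖u_2‖ = 2.2667, so e_2 = (-0.1369, -0.6694, 0.7302).

e_2 = (-0.1369, -0.6694, 0.7302)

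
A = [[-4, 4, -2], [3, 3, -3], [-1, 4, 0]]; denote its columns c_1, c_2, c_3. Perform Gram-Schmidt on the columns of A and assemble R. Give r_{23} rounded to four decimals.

r_{23} = -2.8900

q_1 = c_1/‖c_1‖ = (-4, 3, -1)/5.0990 = (-0.7845, 0.5883, -0.1961).
r_{12} = q_1·c_2 = -2.1573.
u_2 = c_2 + 2.1573·q_1 = (2.3077, 4.2692, 3.5769).
‖u_2‖ = 6.0288, so q_2 = (0.3828, 0.7081, 0.5933).
r_{23} = q_2·c_3 = -2.8900.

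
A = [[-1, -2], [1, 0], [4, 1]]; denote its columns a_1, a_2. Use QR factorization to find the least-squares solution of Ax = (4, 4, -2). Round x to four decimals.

a_1 = (-1, 1, 4); ‖a_1‖ = 4.2426, so q_1 = (-0.2357, 0.2357, 0.9428).
q_1·a_2 = (-0.2357)·(-2) + 0.2357·0 + 0.9428·1 = 1.4142.
u_2 = a_2 − 1.4142·q_1 = (-1.6667, -0.3333, -0.3333).
‖u_2‖ = 1.7321, so q_2 = (-0.9623, -0.1925, -0.1925).
Qᵀb = (-1.8856, -4.2339).
Back-substitute: x_2 = -4.2339/1.7321 = -2.4444.
x_1 = (-1.8856 − 1.4142·(-2.4444))/4.2426 = 0.3704.

x = (0.3704, -2.4444)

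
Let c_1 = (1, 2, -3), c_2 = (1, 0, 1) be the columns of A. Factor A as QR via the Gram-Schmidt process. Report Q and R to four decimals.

Q = [[0.2673, 0.8729], [0.5345, 0.2182], [-0.8018, 0.4364]], R = [[3.7417, -0.5345], [0.0000, 1.3093]]

e_1 = c_1/‖c_1‖ = (1, 2, -3)/3.7417 = (0.2673, 0.5345, -0.8018).
r_{12} = e_1·c_2 = -0.5345.
u_2 = c_2 + 0.5345·e_1 = (1.1429, 0.2857, 0.5714).
‖u_2‖ = 1.3093, so e_2 = (0.8729, 0.2182, 0.4364).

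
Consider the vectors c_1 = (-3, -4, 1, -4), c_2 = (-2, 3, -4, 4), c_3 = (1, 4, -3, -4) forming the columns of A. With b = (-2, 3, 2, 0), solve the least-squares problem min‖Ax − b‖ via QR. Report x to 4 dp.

x = (-0.0338, 0.0811, 0.0788)

e_1 = c_1/‖c_1‖ = (-3, -4, 1, -4)/6.4807 = (-0.4629, -0.6172, 0.1543, -0.6172).
r_{12} = e_1·c_2 = -4.0119.
u_2 = c_2 + 4.0119·e_1 = (-3.8571, 0.5238, -3.3810, 1.5238).
‖u_2‖ = 5.3763, so e_2 = (-0.7174, 0.0974, -0.6289, 0.2834).
r_{13} = e_1·c_3 = -0.9258; r_{23} = e_2·c_3 = 0.4251.
u_3 = c_3 + 0.9258·e_1 − 0.4251·e_2 = (0.8764, 3.3871, -2.5898, -4.6919).
‖u_3‖ = 6.4002, so e_3 = (0.1369, 0.5292, -0.4046, -0.7331).
Qᵀb = (-0.6172, 0.4694, 0.5045).
Back-substitute: x_3 = 0.5045/6.4002 = 0.0788.
x_2 = (0.4694 − 0.4251·0.0788)/5.3763 = 0.0811.
x_1 = (-0.6172 + 4.0119·0.0811 + 0.9258·0.0788)/6.4807 = -0.0338.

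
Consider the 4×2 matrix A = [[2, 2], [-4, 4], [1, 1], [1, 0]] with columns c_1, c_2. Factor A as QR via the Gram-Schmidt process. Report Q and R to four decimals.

Q = [[0.4264, 0.7620], [-0.8528, 0.5080], [0.2132, 0.3810], [0.2132, 0.1270]], R = [[4.6904, -2.3452], [0.0000, 3.9370]]

q_1 = c_1/‖c_1‖ = (2, -4, 1, 1)/4.6904 = (0.4264, -0.8528, 0.2132, 0.2132).
r_{12} = q_1·c_2 = -2.3452.
u_2 = c_2 + 2.3452·q_1 = (3.0000, 2.0000, 1.5000, 0.5000).
‖u_2‖ = 3.9370, so q_2 = (0.7620, 0.5080, 0.3810, 0.1270).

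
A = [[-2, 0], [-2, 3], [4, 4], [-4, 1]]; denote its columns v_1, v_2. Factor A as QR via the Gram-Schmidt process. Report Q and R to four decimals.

v_1 = (-2, -2, 4, -4); ‖v_1‖ = 6.3246, so q_1 = (-0.3162, -0.3162, 0.6325, -0.6325).
q_1·v_2 = (-0.3162)·0 + (-0.3162)·3 + 0.6325·4 + (-0.6325)·1 = 0.9487.
u_2 = v_2 − 0.9487·q_1 = (0.3000, 3.3000, 3.4000, 1.6000).
‖u_2‖ = 5.0100, so q_2 = (0.0599, 0.6587, 0.6786, 0.3194).

Q = [[-0.3162, 0.0599], [-0.3162, 0.6587], [0.6325, 0.6786], [-0.6325, 0.3194]], R = [[6.3246, 0.9487], [0.0000, 5.0100]]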